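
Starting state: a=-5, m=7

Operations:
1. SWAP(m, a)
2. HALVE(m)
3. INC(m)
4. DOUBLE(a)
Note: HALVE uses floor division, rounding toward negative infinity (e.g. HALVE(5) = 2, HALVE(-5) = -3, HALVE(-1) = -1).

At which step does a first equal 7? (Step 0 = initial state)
Step 1

Tracing a:
Initial: a = -5
After step 1: a = 7 ← first occurrence
After step 2: a = 7
After step 3: a = 7
After step 4: a = 14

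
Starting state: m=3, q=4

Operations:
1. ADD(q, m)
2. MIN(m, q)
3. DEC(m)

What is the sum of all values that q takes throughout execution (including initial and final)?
25

Values of q at each step:
Initial: q = 4
After step 1: q = 7
After step 2: q = 7
After step 3: q = 7
Sum = 4 + 7 + 7 + 7 = 25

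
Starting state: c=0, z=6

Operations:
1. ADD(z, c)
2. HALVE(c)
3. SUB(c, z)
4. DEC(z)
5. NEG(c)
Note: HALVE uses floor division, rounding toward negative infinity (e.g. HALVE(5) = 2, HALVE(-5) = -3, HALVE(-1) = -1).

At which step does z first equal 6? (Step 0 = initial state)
Step 0

Tracing z:
Initial: z = 6 ← first occurrence
After step 1: z = 6
After step 2: z = 6
After step 3: z = 6
After step 4: z = 5
After step 5: z = 5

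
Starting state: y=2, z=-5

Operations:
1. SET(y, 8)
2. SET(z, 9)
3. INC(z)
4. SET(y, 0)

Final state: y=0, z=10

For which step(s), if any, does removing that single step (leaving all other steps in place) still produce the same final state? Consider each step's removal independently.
Step(s) 1

Testing removal of each single step:
Without step 1: final = y=0, z=10 (same)
Without step 2: final = y=0, z=-4 (different)
Without step 3: final = y=0, z=9 (different)
Without step 4: final = y=8, z=10 (different)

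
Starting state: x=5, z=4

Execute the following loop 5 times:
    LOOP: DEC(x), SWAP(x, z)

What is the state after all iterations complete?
x=2, z=2

Iteration trace:
Start: x=5, z=4
After iteration 1: x=4, z=4
After iteration 2: x=4, z=3
After iteration 3: x=3, z=3
After iteration 4: x=3, z=2
After iteration 5: x=2, z=2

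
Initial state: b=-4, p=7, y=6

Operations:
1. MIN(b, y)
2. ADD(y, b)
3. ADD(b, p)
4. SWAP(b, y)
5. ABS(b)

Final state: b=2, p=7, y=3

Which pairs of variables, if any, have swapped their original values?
None

Comparing initial and final values:
b: -4 → 2
y: 6 → 3
p: 7 → 7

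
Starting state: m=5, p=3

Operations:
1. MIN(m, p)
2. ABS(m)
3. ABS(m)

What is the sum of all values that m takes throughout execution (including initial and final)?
14

Values of m at each step:
Initial: m = 5
After step 1: m = 3
After step 2: m = 3
After step 3: m = 3
Sum = 5 + 3 + 3 + 3 = 14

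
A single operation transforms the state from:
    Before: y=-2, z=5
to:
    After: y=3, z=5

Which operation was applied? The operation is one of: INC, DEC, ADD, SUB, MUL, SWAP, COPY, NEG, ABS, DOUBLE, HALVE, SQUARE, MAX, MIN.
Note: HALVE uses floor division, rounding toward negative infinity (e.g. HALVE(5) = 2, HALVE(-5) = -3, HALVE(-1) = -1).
ADD(y, z)

Analyzing the change:
Before: y=-2, z=5
After: y=3, z=5
Variable y changed from -2 to 3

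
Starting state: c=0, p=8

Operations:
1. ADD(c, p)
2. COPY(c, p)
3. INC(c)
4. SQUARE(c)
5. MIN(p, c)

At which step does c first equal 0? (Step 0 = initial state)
Step 0

Tracing c:
Initial: c = 0 ← first occurrence
After step 1: c = 8
After step 2: c = 8
After step 3: c = 9
After step 4: c = 81
After step 5: c = 81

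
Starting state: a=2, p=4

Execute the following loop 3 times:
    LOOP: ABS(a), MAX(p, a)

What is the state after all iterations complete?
a=2, p=4

Iteration trace:
Start: a=2, p=4
After iteration 1: a=2, p=4
After iteration 2: a=2, p=4
After iteration 3: a=2, p=4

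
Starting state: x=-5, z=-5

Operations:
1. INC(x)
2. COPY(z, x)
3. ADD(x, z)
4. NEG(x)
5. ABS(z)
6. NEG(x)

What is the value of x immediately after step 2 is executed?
x = -4

Tracing x through execution:
Initial: x = -5
After step 1 (INC(x)): x = -4
After step 2 (COPY(z, x)): x = -4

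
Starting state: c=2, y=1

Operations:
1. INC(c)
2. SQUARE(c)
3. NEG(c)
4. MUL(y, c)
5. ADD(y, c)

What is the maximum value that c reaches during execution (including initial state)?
9

Values of c at each step:
Initial: c = 2
After step 1: c = 3
After step 2: c = 9 ← maximum
After step 3: c = -9
After step 4: c = -9
After step 5: c = -9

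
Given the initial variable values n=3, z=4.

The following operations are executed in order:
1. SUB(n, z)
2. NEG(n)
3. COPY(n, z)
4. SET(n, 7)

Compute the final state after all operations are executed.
{n: 7, z: 4}

Step-by-step execution:
Initial: n=3, z=4
After step 1 (SUB(n, z)): n=-1, z=4
After step 2 (NEG(n)): n=1, z=4
After step 3 (COPY(n, z)): n=4, z=4
After step 4 (SET(n, 7)): n=7, z=4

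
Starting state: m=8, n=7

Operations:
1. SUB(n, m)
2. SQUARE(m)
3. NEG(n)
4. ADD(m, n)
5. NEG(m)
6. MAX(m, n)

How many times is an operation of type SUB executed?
1

Counting SUB operations:
Step 1: SUB(n, m) ← SUB
Total: 1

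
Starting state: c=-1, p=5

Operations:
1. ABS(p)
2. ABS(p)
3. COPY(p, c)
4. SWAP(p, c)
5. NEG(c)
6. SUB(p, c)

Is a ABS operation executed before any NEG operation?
Yes

First ABS: step 1
First NEG: step 5
Since 1 < 5, ABS comes first.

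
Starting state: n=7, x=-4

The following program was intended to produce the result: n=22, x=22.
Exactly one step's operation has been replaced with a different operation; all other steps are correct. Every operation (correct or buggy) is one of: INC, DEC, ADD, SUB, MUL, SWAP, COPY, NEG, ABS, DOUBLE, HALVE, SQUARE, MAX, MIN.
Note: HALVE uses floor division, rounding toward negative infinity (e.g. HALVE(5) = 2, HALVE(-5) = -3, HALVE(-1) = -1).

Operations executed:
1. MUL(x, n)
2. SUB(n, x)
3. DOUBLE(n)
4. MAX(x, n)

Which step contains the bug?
Step 1

Trace with buggy code:
Initial: n=7, x=-4
After step 1: n=7, x=-28
After step 2: n=35, x=-28
After step 3: n=70, x=-28
After step 4: n=70, x=70
Actual final n=70, x=70 ≠ expected n=22, x=22.
Step 1 is the only position where a single-operation replacement can produce the expected result.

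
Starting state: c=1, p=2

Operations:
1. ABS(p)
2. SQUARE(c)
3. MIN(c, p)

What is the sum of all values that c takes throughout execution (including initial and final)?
4

Values of c at each step:
Initial: c = 1
After step 1: c = 1
After step 2: c = 1
After step 3: c = 1
Sum = 1 + 1 + 1 + 1 = 4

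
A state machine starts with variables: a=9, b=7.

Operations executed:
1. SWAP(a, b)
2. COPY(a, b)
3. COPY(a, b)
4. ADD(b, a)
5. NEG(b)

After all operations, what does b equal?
b = -18

Tracing execution:
Step 1: SWAP(a, b) → b = 9
Step 2: COPY(a, b) → b = 9
Step 3: COPY(a, b) → b = 9
Step 4: ADD(b, a) → b = 18
Step 5: NEG(b) → b = -18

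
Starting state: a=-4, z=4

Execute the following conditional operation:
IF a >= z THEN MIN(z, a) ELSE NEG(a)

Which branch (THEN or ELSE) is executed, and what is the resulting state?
Branch: ELSE, Final state: a=4, z=4

Evaluating condition: a >= z
a = -4, z = 4
Condition is False, so ELSE branch executes
After NEG(a): a=4, z=4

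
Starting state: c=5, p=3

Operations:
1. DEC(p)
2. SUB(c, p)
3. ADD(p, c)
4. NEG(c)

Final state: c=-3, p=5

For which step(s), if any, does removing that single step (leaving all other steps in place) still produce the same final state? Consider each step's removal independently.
None - removing any single step changes the final result

Testing removal of each single step:
Without step 1: final = c=-2, p=5 (different)
Without step 2: final = c=-5, p=7 (different)
Without step 3: final = c=-3, p=2 (different)
Without step 4: final = c=3, p=5 (different)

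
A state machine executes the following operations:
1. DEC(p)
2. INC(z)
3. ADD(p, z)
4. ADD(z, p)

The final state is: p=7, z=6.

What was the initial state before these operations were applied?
p=9, z=-2

Working backwards:
Final state: p=7, z=6
Before step 4 (ADD(z, p)): p=7, z=-1
Before step 3 (ADD(p, z)): p=8, z=-1
Before step 2 (INC(z)): p=8, z=-2
Before step 1 (DEC(p)): p=9, z=-2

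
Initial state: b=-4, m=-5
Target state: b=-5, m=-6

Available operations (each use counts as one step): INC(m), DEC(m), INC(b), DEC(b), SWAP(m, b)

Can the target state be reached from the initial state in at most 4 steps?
Yes

Path (2 steps): DEC(m) → DEC(b)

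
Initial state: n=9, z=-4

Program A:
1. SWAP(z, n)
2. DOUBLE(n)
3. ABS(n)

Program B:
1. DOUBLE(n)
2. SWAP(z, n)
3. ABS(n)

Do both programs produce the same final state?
No

Program A final state: n=8, z=9
Program B final state: n=4, z=18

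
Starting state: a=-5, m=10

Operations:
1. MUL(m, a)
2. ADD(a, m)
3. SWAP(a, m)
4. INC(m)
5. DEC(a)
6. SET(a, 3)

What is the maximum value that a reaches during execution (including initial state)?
3

Values of a at each step:
Initial: a = -5
After step 1: a = -5
After step 2: a = -55
After step 3: a = -50
After step 4: a = -50
After step 5: a = -51
After step 6: a = 3 ← maximum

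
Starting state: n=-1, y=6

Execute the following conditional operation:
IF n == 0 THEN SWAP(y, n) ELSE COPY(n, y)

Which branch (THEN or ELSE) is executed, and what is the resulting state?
Branch: ELSE, Final state: n=6, y=6

Evaluating condition: n == 0
n = -1
Condition is False, so ELSE branch executes
After COPY(n, y): n=6, y=6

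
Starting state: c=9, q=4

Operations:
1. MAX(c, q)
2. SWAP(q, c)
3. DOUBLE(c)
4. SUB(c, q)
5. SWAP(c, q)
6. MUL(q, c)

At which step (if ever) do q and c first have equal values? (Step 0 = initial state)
Never

q and c never become equal during execution.

Comparing values at each step:
Initial: q=4, c=9
After step 1: q=4, c=9
After step 2: q=9, c=4
After step 3: q=9, c=8
After step 4: q=9, c=-1
After step 5: q=-1, c=9
After step 6: q=-9, c=9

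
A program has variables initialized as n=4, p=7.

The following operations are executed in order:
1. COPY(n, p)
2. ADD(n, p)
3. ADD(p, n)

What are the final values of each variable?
{n: 14, p: 21}

Step-by-step execution:
Initial: n=4, p=7
After step 1 (COPY(n, p)): n=7, p=7
After step 2 (ADD(n, p)): n=14, p=7
After step 3 (ADD(p, n)): n=14, p=21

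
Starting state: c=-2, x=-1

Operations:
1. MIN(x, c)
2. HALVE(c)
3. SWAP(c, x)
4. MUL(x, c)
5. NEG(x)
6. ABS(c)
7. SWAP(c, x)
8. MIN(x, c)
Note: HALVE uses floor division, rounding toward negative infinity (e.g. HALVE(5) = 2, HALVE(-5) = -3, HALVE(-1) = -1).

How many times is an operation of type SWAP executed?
2

Counting SWAP operations:
Step 3: SWAP(c, x) ← SWAP
Step 7: SWAP(c, x) ← SWAP
Total: 2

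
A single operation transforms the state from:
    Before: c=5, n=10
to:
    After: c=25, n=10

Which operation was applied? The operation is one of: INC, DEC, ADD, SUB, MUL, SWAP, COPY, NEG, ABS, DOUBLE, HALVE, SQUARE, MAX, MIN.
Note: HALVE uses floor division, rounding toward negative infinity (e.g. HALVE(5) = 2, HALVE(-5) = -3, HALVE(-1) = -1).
SQUARE(c)

Analyzing the change:
Before: c=5, n=10
After: c=25, n=10
Variable c changed from 5 to 25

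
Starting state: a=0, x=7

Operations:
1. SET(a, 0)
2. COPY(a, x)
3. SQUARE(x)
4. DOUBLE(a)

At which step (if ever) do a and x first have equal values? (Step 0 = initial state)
Step 2

a and x first become equal after step 2.

Comparing values at each step:
Initial: a=0, x=7
After step 1: a=0, x=7
After step 2: a=7, x=7 ← equal!
After step 3: a=7, x=49
After step 4: a=14, x=49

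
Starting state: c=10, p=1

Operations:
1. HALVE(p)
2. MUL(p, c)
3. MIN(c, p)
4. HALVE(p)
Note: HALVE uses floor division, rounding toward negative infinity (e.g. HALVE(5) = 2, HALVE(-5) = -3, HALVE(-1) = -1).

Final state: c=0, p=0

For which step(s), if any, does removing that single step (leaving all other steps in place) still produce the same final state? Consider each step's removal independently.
Step(s) 2, 4

Testing removal of each single step:
Without step 1: final = c=10, p=5 (different)
Without step 2: final = c=0, p=0 (same)
Without step 3: final = c=10, p=0 (different)
Without step 4: final = c=0, p=0 (same)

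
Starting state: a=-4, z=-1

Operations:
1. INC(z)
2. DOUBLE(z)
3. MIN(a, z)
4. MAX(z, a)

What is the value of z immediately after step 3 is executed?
z = 0

Tracing z through execution:
Initial: z = -1
After step 1 (INC(z)): z = 0
After step 2 (DOUBLE(z)): z = 0
After step 3 (MIN(a, z)): z = 0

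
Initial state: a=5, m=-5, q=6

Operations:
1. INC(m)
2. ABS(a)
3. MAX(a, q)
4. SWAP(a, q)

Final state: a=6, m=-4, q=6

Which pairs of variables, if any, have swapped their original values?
None

Comparing initial and final values:
m: -5 → -4
a: 5 → 6
q: 6 → 6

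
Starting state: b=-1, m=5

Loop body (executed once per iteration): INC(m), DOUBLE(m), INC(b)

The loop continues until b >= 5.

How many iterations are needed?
6

Tracing iterations:
Initial: b=-1, m=5
After iteration 1: b=0, m=12
After iteration 2: b=1, m=26
After iteration 3: b=2, m=54
After iteration 4: b=3, m=110
After iteration 5: b=4, m=222
After iteration 6: b=5, m=446
b >= 5 now holds, so the loop exits after 6 iterations.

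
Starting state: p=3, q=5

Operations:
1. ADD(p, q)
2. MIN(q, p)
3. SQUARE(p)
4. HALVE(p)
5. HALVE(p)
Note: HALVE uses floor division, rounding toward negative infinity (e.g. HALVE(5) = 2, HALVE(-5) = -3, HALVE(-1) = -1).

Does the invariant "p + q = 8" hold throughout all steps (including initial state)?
No, violated after step 1

The invariant is violated after step 1.

State at each step:
Initial: p=3, q=5
After step 1: p=8, q=5
After step 2: p=8, q=5
After step 3: p=64, q=5
After step 4: p=32, q=5
After step 5: p=16, q=5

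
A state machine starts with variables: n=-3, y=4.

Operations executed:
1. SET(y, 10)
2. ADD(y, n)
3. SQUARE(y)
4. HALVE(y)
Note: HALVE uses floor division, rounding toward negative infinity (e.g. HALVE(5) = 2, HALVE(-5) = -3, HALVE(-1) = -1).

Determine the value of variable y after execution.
y = 24

Tracing execution:
Step 1: SET(y, 10) → y = 10
Step 2: ADD(y, n) → y = 7
Step 3: SQUARE(y) → y = 49
Step 4: HALVE(y) → y = 24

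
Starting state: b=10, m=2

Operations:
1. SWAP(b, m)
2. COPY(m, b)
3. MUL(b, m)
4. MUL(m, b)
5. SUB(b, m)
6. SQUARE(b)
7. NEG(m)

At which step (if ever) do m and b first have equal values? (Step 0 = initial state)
Step 2

m and b first become equal after step 2.

Comparing values at each step:
Initial: m=2, b=10
After step 1: m=10, b=2
After step 2: m=2, b=2 ← equal!
After step 3: m=2, b=4
After step 4: m=8, b=4
After step 5: m=8, b=-4
After step 6: m=8, b=16
After step 7: m=-8, b=16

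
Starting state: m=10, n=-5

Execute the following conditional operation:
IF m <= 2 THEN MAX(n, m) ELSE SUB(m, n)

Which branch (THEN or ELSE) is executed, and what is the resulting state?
Branch: ELSE, Final state: m=15, n=-5

Evaluating condition: m <= 2
m = 10
Condition is False, so ELSE branch executes
After SUB(m, n): m=15, n=-5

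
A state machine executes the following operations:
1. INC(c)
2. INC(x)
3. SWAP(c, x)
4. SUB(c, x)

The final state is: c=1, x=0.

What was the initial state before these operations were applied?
c=-1, x=0

Working backwards:
Final state: c=1, x=0
Before step 4 (SUB(c, x)): c=1, x=0
Before step 3 (SWAP(c, x)): c=0, x=1
Before step 2 (INC(x)): c=0, x=0
Before step 1 (INC(c)): c=-1, x=0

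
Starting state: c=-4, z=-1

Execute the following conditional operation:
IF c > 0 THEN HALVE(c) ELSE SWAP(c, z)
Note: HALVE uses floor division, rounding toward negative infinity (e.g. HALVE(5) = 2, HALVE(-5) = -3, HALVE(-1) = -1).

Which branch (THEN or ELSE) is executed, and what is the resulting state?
Branch: ELSE, Final state: c=-1, z=-4

Evaluating condition: c > 0
c = -4
Condition is False, so ELSE branch executes
After SWAP(c, z): c=-1, z=-4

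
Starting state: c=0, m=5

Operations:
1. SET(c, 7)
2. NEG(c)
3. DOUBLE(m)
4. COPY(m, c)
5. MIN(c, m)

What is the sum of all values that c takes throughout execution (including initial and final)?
-21

Values of c at each step:
Initial: c = 0
After step 1: c = 7
After step 2: c = -7
After step 3: c = -7
After step 4: c = -7
After step 5: c = -7
Sum = 0 + 7 + -7 + -7 + -7 + -7 = -21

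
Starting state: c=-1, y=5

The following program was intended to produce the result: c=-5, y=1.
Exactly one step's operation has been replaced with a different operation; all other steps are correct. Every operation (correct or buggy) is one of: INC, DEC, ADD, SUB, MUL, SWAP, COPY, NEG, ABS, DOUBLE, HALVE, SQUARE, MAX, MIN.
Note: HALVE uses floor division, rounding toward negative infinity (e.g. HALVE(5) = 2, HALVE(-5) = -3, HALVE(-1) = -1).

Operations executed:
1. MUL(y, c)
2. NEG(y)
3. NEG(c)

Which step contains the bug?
Step 1

Trace with buggy code:
Initial: c=-1, y=5
After step 1: c=-1, y=-5
After step 2: c=-1, y=5
After step 3: c=1, y=5
Actual final c=1, y=5 ≠ expected c=-5, y=1.
Step 1 is the only position where a single-operation replacement can produce the expected result.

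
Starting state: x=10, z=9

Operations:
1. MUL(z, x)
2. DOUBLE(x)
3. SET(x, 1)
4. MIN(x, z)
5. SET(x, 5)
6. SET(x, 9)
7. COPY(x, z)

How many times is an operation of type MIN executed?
1

Counting MIN operations:
Step 4: MIN(x, z) ← MIN
Total: 1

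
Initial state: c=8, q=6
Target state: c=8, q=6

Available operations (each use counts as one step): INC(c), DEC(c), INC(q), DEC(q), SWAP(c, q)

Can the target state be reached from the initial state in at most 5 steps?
Yes

Path (0 steps): 0 steps (already at target)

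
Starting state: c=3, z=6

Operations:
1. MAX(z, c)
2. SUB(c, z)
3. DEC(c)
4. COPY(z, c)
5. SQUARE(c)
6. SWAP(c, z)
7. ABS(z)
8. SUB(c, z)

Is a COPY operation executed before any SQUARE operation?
Yes

First COPY: step 4
First SQUARE: step 5
Since 4 < 5, COPY comes first.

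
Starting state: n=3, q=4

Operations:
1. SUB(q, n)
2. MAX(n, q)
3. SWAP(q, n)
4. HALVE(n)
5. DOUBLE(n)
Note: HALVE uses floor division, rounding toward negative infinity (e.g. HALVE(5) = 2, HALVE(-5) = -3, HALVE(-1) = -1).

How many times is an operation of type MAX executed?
1

Counting MAX operations:
Step 2: MAX(n, q) ← MAX
Total: 1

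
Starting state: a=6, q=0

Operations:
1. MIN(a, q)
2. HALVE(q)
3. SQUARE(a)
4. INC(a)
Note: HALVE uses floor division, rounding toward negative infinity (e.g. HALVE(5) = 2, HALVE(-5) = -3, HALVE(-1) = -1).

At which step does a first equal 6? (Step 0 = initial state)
Step 0

Tracing a:
Initial: a = 6 ← first occurrence
After step 1: a = 0
After step 2: a = 0
After step 3: a = 0
After step 4: a = 1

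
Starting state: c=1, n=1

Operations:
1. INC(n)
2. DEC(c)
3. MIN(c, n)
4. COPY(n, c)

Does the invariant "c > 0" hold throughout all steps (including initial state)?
No, violated after step 2

The invariant is violated after step 2.

State at each step:
Initial: c=1, n=1
After step 1: c=1, n=2
After step 2: c=0, n=2
After step 3: c=0, n=2
After step 4: c=0, n=0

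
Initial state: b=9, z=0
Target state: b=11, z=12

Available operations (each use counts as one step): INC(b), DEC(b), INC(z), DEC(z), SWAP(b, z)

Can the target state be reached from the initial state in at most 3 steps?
No

The target state cannot be reached within 3 steps.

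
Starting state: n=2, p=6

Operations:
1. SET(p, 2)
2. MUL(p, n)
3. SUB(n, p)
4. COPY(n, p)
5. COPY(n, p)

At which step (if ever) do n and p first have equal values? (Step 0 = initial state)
Step 1

n and p first become equal after step 1.

Comparing values at each step:
Initial: n=2, p=6
After step 1: n=2, p=2 ← equal!
After step 2: n=2, p=4
After step 3: n=-2, p=4
After step 4: n=4, p=4 ← equal!
After step 5: n=4, p=4 ← equal!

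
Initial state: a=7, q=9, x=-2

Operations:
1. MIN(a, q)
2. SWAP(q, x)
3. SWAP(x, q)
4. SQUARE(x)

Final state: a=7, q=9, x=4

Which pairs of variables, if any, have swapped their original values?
None

Comparing initial and final values:
x: -2 → 4
a: 7 → 7
q: 9 → 9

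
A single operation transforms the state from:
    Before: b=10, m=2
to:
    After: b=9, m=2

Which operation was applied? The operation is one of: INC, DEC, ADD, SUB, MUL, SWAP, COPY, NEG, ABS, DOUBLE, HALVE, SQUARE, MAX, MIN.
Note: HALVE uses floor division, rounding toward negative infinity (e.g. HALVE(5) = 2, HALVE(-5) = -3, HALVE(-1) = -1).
DEC(b)

Analyzing the change:
Before: b=10, m=2
After: b=9, m=2
Variable b changed from 10 to 9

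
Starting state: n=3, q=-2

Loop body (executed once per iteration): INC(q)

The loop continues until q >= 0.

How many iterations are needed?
2

Tracing iterations:
Initial: n=3, q=-2
After iteration 1: n=3, q=-1
After iteration 2: n=3, q=0
q >= 0 now holds, so the loop exits after 2 iterations.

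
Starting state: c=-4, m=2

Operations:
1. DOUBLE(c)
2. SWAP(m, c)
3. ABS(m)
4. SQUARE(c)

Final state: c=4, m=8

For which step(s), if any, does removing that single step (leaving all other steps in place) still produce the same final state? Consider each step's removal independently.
None - removing any single step changes the final result

Testing removal of each single step:
Without step 1: final = c=4, m=4 (different)
Without step 2: final = c=64, m=2 (different)
Without step 3: final = c=4, m=-8 (different)
Without step 4: final = c=2, m=8 (different)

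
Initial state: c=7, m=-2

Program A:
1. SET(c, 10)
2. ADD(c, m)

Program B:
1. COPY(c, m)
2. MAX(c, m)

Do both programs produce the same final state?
No

Program A final state: c=8, m=-2
Program B final state: c=-2, m=-2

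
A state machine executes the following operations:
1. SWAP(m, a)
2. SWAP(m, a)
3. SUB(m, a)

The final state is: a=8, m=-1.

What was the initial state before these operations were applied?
a=8, m=7

Working backwards:
Final state: a=8, m=-1
Before step 3 (SUB(m, a)): a=8, m=7
Before step 2 (SWAP(m, a)): a=7, m=8
Before step 1 (SWAP(m, a)): a=8, m=7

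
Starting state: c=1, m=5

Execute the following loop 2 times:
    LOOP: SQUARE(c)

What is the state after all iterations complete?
c=1, m=5

Iteration trace:
Start: c=1, m=5
After iteration 1: c=1, m=5
After iteration 2: c=1, m=5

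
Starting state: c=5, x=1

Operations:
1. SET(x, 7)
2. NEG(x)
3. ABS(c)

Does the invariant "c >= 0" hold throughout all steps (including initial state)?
Yes

The invariant holds at every step.

State at each step:
Initial: c=5, x=1
After step 1: c=5, x=7
After step 2: c=5, x=-7
After step 3: c=5, x=-7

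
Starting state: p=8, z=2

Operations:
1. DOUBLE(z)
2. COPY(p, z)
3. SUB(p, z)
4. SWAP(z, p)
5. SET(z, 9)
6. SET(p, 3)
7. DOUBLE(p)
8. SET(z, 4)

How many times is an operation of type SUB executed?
1

Counting SUB operations:
Step 3: SUB(p, z) ← SUB
Total: 1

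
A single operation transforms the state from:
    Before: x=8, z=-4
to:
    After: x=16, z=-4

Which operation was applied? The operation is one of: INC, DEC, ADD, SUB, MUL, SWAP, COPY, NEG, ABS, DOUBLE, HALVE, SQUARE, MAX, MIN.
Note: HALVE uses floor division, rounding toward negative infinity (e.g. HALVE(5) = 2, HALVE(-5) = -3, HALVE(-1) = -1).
DOUBLE(x)

Analyzing the change:
Before: x=8, z=-4
After: x=16, z=-4
Variable x changed from 8 to 16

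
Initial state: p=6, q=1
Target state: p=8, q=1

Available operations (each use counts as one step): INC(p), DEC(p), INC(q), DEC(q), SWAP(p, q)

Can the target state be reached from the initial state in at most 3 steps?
Yes

Path (2 steps): INC(p) → INC(p)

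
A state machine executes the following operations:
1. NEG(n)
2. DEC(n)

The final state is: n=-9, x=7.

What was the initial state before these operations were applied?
n=8, x=7

Working backwards:
Final state: n=-9, x=7
Before step 2 (DEC(n)): n=-8, x=7
Before step 1 (NEG(n)): n=8, x=7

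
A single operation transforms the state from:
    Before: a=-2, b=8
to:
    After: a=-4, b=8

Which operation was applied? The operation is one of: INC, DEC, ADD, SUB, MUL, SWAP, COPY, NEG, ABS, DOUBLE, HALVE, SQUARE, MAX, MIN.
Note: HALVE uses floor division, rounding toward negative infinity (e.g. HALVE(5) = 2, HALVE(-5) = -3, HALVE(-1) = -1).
DOUBLE(a)

Analyzing the change:
Before: a=-2, b=8
After: a=-4, b=8
Variable a changed from -2 to -4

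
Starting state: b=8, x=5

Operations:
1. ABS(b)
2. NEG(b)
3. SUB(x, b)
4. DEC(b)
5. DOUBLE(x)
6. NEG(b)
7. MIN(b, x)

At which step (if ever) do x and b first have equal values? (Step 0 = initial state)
Never

x and b never become equal during execution.

Comparing values at each step:
Initial: x=5, b=8
After step 1: x=5, b=8
After step 2: x=5, b=-8
After step 3: x=13, b=-8
After step 4: x=13, b=-9
After step 5: x=26, b=-9
After step 6: x=26, b=9
After step 7: x=26, b=9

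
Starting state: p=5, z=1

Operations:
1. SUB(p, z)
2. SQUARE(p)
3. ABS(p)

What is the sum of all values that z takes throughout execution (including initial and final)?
4

Values of z at each step:
Initial: z = 1
After step 1: z = 1
After step 2: z = 1
After step 3: z = 1
Sum = 1 + 1 + 1 + 1 = 4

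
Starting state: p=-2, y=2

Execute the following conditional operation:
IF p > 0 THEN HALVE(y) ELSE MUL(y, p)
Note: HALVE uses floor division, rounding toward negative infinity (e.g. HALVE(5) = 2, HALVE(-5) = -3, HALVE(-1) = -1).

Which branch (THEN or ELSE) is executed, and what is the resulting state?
Branch: ELSE, Final state: p=-2, y=-4

Evaluating condition: p > 0
p = -2
Condition is False, so ELSE branch executes
After MUL(y, p): p=-2, y=-4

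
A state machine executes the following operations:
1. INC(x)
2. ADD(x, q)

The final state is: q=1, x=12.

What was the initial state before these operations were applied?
q=1, x=10

Working backwards:
Final state: q=1, x=12
Before step 2 (ADD(x, q)): q=1, x=11
Before step 1 (INC(x)): q=1, x=10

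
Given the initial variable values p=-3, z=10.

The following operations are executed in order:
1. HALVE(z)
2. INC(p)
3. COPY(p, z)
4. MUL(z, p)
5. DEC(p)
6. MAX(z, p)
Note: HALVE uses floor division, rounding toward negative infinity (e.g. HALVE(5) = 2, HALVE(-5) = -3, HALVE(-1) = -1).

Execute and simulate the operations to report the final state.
{p: 4, z: 25}

Step-by-step execution:
Initial: p=-3, z=10
After step 1 (HALVE(z)): p=-3, z=5
After step 2 (INC(p)): p=-2, z=5
After step 3 (COPY(p, z)): p=5, z=5
After step 4 (MUL(z, p)): p=5, z=25
After step 5 (DEC(p)): p=4, z=25
After step 6 (MAX(z, p)): p=4, z=25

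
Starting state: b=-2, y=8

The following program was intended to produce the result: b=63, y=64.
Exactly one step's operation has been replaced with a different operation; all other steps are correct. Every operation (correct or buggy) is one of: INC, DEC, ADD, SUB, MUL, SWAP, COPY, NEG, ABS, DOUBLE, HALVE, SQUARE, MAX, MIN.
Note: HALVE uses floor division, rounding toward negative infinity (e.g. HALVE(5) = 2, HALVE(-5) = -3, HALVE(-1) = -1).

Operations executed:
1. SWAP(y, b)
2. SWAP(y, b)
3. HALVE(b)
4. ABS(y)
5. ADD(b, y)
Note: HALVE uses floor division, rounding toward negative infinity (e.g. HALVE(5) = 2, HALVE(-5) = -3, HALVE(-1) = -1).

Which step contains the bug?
Step 4

Trace with buggy code:
Initial: b=-2, y=8
After step 1: b=8, y=-2
After step 2: b=-2, y=8
After step 3: b=-1, y=8
After step 4: b=-1, y=8
After step 5: b=7, y=8
Actual final b=7, y=8 ≠ expected b=63, y=64.
Step 4 is the only position where a single-operation replacement can produce the expected result.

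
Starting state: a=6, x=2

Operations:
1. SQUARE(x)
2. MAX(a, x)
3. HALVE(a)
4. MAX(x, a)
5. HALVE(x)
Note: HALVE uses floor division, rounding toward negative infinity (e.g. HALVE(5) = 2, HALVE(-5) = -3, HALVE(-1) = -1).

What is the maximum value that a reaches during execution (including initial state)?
6

Values of a at each step:
Initial: a = 6 ← maximum
After step 1: a = 6
After step 2: a = 6
After step 3: a = 3
After step 4: a = 3
After step 5: a = 3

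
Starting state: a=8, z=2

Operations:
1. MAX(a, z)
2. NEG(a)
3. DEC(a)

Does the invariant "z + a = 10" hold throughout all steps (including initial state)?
No, violated after step 2

The invariant is violated after step 2.

State at each step:
Initial: a=8, z=2
After step 1: a=8, z=2
After step 2: a=-8, z=2
After step 3: a=-9, z=2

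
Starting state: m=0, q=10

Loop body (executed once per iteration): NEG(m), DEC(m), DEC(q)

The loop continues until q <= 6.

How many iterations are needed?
4

Tracing iterations:
Initial: m=0, q=10
After iteration 1: m=-1, q=9
After iteration 2: m=0, q=8
After iteration 3: m=-1, q=7
After iteration 4: m=0, q=6
q <= 6 now holds, so the loop exits after 4 iterations.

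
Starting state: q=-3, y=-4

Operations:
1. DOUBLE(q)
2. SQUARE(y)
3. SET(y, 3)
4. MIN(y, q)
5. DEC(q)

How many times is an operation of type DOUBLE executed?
1

Counting DOUBLE operations:
Step 1: DOUBLE(q) ← DOUBLE
Total: 1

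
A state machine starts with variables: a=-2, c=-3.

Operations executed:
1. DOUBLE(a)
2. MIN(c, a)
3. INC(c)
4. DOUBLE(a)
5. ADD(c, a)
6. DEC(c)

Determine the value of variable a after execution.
a = -8

Tracing execution:
Step 1: DOUBLE(a) → a = -4
Step 2: MIN(c, a) → a = -4
Step 3: INC(c) → a = -4
Step 4: DOUBLE(a) → a = -8
Step 5: ADD(c, a) → a = -8
Step 6: DEC(c) → a = -8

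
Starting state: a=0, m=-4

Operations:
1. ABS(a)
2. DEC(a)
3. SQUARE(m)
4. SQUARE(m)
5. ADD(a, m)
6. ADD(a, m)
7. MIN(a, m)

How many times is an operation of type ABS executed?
1

Counting ABS operations:
Step 1: ABS(a) ← ABS
Total: 1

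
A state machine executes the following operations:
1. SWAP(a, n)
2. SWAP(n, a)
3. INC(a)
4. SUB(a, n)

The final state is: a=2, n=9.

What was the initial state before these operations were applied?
a=10, n=9

Working backwards:
Final state: a=2, n=9
Before step 4 (SUB(a, n)): a=11, n=9
Before step 3 (INC(a)): a=10, n=9
Before step 2 (SWAP(n, a)): a=9, n=10
Before step 1 (SWAP(a, n)): a=10, n=9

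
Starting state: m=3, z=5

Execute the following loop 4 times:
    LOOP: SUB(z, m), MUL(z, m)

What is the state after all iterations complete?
m=3, z=45

Iteration trace:
Start: m=3, z=5
After iteration 1: m=3, z=6
After iteration 2: m=3, z=9
After iteration 3: m=3, z=18
After iteration 4: m=3, z=45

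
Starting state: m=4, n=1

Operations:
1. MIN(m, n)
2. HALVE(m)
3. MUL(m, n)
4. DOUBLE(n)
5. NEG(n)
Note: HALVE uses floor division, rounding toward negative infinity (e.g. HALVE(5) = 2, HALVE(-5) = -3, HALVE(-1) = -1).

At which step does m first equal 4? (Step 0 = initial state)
Step 0

Tracing m:
Initial: m = 4 ← first occurrence
After step 1: m = 1
After step 2: m = 0
After step 3: m = 0
After step 4: m = 0
After step 5: m = 0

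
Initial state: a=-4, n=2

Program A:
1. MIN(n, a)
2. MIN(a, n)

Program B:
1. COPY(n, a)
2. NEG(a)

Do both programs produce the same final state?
No

Program A final state: a=-4, n=-4
Program B final state: a=4, n=-4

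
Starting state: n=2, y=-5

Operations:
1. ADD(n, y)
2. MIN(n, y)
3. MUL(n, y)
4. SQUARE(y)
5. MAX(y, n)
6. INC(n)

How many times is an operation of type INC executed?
1

Counting INC operations:
Step 6: INC(n) ← INC
Total: 1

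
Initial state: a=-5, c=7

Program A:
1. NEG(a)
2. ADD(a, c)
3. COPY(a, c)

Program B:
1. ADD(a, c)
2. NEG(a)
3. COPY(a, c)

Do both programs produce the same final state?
Yes

Program A final state: a=7, c=7
Program B final state: a=7, c=7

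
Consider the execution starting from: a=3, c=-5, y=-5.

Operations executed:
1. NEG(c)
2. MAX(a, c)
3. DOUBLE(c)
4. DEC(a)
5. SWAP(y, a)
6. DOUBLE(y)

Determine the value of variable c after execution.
c = 10

Tracing execution:
Step 1: NEG(c) → c = 5
Step 2: MAX(a, c) → c = 5
Step 3: DOUBLE(c) → c = 10
Step 4: DEC(a) → c = 10
Step 5: SWAP(y, a) → c = 10
Step 6: DOUBLE(y) → c = 10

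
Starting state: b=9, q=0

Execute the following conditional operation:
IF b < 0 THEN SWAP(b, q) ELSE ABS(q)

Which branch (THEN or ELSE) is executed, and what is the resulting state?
Branch: ELSE, Final state: b=9, q=0

Evaluating condition: b < 0
b = 9
Condition is False, so ELSE branch executes
After ABS(q): b=9, q=0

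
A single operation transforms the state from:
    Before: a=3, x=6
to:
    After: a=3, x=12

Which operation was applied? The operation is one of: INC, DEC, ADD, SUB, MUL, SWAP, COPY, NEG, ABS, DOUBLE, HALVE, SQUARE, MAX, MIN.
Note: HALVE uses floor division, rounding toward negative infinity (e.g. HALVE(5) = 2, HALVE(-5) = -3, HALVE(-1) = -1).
DOUBLE(x)

Analyzing the change:
Before: a=3, x=6
After: a=3, x=12
Variable x changed from 6 to 12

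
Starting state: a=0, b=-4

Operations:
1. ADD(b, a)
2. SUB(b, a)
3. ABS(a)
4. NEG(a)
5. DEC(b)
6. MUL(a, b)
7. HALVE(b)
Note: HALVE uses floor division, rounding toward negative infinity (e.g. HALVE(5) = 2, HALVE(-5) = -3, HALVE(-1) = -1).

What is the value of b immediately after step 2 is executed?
b = -4

Tracing b through execution:
Initial: b = -4
After step 1 (ADD(b, a)): b = -4
After step 2 (SUB(b, a)): b = -4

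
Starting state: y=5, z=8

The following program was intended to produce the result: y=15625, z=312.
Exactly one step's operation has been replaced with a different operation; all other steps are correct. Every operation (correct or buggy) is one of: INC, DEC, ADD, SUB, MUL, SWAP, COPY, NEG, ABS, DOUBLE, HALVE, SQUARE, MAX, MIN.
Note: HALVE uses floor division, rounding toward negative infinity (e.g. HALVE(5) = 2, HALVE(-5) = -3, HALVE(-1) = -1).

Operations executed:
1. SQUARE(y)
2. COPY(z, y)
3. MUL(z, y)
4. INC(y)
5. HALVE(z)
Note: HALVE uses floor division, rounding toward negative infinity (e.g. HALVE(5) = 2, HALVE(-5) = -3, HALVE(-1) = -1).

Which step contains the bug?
Step 4

Trace with buggy code:
Initial: y=5, z=8
After step 1: y=25, z=8
After step 2: y=25, z=25
After step 3: y=25, z=625
After step 4: y=26, z=625
After step 5: y=26, z=312
Actual final y=26, z=312 ≠ expected y=15625, z=312.
Step 4 is the only position where a single-operation replacement can produce the expected result.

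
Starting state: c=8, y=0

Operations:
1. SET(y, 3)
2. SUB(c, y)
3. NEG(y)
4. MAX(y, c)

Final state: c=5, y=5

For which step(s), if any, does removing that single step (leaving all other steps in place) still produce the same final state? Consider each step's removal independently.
Step(s) 3

Testing removal of each single step:
Without step 1: final = c=8, y=8 (different)
Without step 2: final = c=8, y=8 (different)
Without step 3: final = c=5, y=5 (same)
Without step 4: final = c=5, y=-3 (different)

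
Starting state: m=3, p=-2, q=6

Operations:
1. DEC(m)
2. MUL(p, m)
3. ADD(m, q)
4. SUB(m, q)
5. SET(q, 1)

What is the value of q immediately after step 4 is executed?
q = 6

Tracing q through execution:
Initial: q = 6
After step 1 (DEC(m)): q = 6
After step 2 (MUL(p, m)): q = 6
After step 3 (ADD(m, q)): q = 6
After step 4 (SUB(m, q)): q = 6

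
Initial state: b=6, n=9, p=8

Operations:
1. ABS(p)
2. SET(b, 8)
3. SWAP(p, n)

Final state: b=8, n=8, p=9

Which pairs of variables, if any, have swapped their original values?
(n, p)

Comparing initial and final values:
n: 9 → 8
p: 8 → 9
b: 6 → 8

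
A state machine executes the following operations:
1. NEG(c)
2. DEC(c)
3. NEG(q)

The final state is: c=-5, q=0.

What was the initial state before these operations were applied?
c=4, q=0

Working backwards:
Final state: c=-5, q=0
Before step 3 (NEG(q)): c=-5, q=0
Before step 2 (DEC(c)): c=-4, q=0
Before step 1 (NEG(c)): c=4, q=0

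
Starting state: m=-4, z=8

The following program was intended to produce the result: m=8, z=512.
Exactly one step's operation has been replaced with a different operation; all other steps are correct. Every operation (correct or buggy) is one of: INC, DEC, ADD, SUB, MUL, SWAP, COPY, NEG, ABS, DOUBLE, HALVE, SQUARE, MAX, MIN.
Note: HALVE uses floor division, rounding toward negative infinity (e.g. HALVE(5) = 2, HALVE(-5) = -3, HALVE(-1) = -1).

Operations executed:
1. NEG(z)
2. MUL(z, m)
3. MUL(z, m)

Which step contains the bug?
Step 1

Trace with buggy code:
Initial: m=-4, z=8
After step 1: m=-4, z=-8
After step 2: m=-4, z=32
After step 3: m=-4, z=-128
Actual final m=-4, z=-128 ≠ expected m=8, z=512.
Step 1 is the only position where a single-operation replacement can produce the expected result.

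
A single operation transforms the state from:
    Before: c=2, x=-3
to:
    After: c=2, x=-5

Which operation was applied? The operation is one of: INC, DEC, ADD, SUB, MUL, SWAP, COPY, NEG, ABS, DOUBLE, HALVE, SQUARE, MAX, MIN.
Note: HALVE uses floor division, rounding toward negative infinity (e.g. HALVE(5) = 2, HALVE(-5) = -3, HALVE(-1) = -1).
SUB(x, c)

Analyzing the change:
Before: c=2, x=-3
After: c=2, x=-5
Variable x changed from -3 to -5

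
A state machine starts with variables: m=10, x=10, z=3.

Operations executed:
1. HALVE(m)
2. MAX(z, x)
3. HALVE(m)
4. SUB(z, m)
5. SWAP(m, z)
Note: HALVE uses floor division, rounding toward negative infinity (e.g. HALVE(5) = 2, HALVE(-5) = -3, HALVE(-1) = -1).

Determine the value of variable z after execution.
z = 2

Tracing execution:
Step 1: HALVE(m) → z = 3
Step 2: MAX(z, x) → z = 10
Step 3: HALVE(m) → z = 10
Step 4: SUB(z, m) → z = 8
Step 5: SWAP(m, z) → z = 2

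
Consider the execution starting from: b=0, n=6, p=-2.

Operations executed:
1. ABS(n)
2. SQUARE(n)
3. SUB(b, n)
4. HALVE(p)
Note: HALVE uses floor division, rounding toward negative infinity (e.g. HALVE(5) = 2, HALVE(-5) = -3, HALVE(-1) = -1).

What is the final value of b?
b = -36

Tracing execution:
Step 1: ABS(n) → b = 0
Step 2: SQUARE(n) → b = 0
Step 3: SUB(b, n) → b = -36
Step 4: HALVE(p) → b = -36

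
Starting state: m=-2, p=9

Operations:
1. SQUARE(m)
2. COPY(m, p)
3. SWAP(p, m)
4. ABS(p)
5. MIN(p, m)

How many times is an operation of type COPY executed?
1

Counting COPY operations:
Step 2: COPY(m, p) ← COPY
Total: 1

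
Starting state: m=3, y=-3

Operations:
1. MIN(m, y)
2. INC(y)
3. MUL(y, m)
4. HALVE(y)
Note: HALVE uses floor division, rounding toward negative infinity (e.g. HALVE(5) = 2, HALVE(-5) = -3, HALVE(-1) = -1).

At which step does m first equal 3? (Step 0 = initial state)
Step 0

Tracing m:
Initial: m = 3 ← first occurrence
After step 1: m = -3
After step 2: m = -3
After step 3: m = -3
After step 4: m = -3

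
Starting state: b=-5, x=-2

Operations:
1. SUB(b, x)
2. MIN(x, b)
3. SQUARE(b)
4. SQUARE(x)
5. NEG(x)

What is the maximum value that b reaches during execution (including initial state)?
9

Values of b at each step:
Initial: b = -5
After step 1: b = -3
After step 2: b = -3
After step 3: b = 9 ← maximum
After step 4: b = 9
After step 5: b = 9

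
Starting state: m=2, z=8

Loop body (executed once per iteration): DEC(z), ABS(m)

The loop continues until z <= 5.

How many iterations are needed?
3

Tracing iterations:
Initial: m=2, z=8
After iteration 1: m=2, z=7
After iteration 2: m=2, z=6
After iteration 3: m=2, z=5
z <= 5 now holds, so the loop exits after 3 iterations.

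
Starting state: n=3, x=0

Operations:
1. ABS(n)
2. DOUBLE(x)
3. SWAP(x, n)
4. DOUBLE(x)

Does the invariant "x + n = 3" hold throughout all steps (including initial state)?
No, violated after step 4

The invariant is violated after step 4.

State at each step:
Initial: n=3, x=0
After step 1: n=3, x=0
After step 2: n=3, x=0
After step 3: n=0, x=3
After step 4: n=0, x=6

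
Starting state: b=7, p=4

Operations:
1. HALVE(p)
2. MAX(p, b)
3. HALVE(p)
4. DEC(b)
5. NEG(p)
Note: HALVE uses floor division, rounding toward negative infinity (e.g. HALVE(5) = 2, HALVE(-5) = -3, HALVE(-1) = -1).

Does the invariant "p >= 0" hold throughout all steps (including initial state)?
No, violated after step 5

The invariant is violated after step 5.

State at each step:
Initial: b=7, p=4
After step 1: b=7, p=2
After step 2: b=7, p=7
After step 3: b=7, p=3
After step 4: b=6, p=3
After step 5: b=6, p=-3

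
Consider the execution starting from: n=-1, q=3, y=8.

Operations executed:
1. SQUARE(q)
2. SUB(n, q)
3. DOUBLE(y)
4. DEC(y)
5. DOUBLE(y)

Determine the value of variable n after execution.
n = -10

Tracing execution:
Step 1: SQUARE(q) → n = -1
Step 2: SUB(n, q) → n = -10
Step 3: DOUBLE(y) → n = -10
Step 4: DEC(y) → n = -10
Step 5: DOUBLE(y) → n = -10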